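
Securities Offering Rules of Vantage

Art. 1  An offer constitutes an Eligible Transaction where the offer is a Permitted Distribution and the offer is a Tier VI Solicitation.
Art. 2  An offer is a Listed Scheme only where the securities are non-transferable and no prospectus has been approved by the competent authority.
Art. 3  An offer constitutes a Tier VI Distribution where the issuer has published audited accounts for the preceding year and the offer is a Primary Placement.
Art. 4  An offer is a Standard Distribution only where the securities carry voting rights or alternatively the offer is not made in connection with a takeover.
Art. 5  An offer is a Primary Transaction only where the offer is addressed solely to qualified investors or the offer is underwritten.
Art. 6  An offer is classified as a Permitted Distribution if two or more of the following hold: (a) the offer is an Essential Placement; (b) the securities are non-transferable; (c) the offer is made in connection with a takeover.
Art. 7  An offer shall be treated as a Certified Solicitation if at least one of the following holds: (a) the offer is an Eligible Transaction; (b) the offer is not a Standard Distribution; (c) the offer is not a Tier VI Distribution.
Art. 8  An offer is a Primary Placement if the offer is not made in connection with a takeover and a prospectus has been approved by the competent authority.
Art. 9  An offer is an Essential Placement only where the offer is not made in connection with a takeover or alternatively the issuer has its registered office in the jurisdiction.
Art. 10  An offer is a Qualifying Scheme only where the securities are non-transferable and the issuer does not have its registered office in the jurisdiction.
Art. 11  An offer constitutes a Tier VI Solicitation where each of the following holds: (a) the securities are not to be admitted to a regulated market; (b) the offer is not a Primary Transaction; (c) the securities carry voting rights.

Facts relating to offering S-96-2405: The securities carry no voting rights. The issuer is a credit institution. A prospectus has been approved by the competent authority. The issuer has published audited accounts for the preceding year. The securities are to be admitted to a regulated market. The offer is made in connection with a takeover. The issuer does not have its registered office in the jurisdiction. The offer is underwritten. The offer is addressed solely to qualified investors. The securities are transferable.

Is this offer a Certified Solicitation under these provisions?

Yes

Under article 9: the offer is not made in connection with a takeover? no; or the issuer has its registered office in the jurisdiction? no. So the offer is not an Essential Placement.
Under article 6: Essential Placement (article 9)? no; the securities are non-transferable? no; the offer is made in connection with a takeover? yes — 1 of 3 hold (need ≥2) → not satisfied.
Under article 5: the offer is addressed solely to qualified investors? yes; or the offer is underwritten? yes. So the offer is a Primary Transaction.
Under article 11: the securities are not to be admitted to a regulated market? no; and not a Primary Transaction (article 5)? no; and the securities carry voting rights? no. So the offer is not a Tier VI Solicitation.
Under article 1: Permitted Distribution (article 6)? no; and Tier VI Solicitation (article 11)? no. So the offer is not an Eligible Transaction.
Under article 4: the securities carry voting rights? no; or the offer is not made in connection with a takeover? no. So the offer is not a Standard Distribution.
Under article 8: the offer is not made in connection with a takeover? no; and a prospectus has been approved by the competent authority? yes. So the offer is not a Primary Placement.
Under article 3: the issuer has published audited accounts for the preceding year? yes; and Primary Placement (article 8)? no. So the offer is not a Tier VI Distribution.
Under article 7: Eligible Transaction (article 1)? no; or not a Standard Distribution (article 4)? yes; or not a Tier VI Distribution (article 3)? yes. So the offer is a Certified Solicitation.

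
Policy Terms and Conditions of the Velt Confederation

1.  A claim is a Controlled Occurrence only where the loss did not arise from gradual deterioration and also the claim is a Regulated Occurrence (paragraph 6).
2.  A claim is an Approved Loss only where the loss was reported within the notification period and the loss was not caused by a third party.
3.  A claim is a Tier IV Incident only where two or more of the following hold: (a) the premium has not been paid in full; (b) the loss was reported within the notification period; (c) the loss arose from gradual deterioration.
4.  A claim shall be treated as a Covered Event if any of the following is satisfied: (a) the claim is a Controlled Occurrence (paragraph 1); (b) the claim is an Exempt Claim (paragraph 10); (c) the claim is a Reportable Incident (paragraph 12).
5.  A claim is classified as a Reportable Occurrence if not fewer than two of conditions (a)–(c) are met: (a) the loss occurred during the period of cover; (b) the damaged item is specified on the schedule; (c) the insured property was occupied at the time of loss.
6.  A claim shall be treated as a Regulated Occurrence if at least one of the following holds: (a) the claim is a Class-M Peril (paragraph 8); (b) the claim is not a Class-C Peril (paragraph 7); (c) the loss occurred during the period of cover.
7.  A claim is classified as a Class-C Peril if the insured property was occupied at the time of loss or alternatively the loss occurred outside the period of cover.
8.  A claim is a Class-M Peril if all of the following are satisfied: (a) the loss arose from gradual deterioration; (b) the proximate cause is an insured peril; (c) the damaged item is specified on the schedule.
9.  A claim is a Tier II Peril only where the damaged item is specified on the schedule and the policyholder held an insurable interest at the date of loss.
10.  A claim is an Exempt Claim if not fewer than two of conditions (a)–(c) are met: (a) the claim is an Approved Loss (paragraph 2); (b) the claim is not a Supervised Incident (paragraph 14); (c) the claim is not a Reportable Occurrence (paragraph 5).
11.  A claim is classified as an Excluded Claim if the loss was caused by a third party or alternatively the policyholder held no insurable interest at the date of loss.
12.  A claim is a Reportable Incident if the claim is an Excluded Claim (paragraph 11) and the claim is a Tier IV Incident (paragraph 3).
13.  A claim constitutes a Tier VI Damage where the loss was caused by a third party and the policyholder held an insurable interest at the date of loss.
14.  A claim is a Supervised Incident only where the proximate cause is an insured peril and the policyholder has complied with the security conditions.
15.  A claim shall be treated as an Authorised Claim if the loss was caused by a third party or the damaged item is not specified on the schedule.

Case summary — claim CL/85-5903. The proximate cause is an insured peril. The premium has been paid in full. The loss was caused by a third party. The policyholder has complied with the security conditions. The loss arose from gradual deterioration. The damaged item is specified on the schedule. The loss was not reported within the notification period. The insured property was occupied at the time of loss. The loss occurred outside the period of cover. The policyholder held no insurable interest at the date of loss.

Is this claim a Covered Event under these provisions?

No

paragraph 8 — Class-M Peril: [the loss arose from gradual deterioration? yes] AND [the proximate cause is an insured peril? yes] AND [the damaged item is specified on the schedule? yes] → satisfied.
paragraph 7 — Class-C Peril: [the insured property was occupied at the time of loss? yes] OR [the loss occurred outside the period of cover? yes] → satisfied.
paragraph 6 — Regulated Occurrence: [Class-M Peril (paragraph 8)? yes] OR [not a Class-C Peril (paragraph 7)? no] OR [the loss occurred during the period of cover? no] → satisfied.
paragraph 1 — Controlled Occurrence: [the loss did not arise from gradual deterioration? no] AND [Regulated Occurrence (paragraph 6)? yes] → not satisfied.
paragraph 2 — Approved Loss: [the loss was reported within the notification period? no] AND [the loss was not caused by a third party? no] → not satisfied.
paragraph 14 — Supervised Incident: [the proximate cause is an insured peril? yes] AND [the policyholder has complied with the security conditions? yes] → satisfied.
paragraph 5 — Reportable Occurrence: the loss occurred during the period of cover? no; the damaged item is specified on the schedule? yes; the insured property was occupied at the time of loss? yes — 2 of 3 hold (need ≥2) → satisfied.
paragraph 10 — Exempt Claim: Approved Loss (paragraph 2)? no; not a Supervised Incident (paragraph 14)? no; not a Reportable Occurrence (paragraph 5)? no — 0 of 3 hold (need ≥2) → not satisfied.
paragraph 11 — Excluded Claim: [the loss was caused by a third party? yes] OR [the policyholder held no insurable interest at the date of loss? yes] → satisfied.
paragraph 3 — Tier IV Incident: the premium has not been paid in full? no; the loss was reported within the notification period? no; the loss arose from gradual deterioration? yes — 1 of 3 hold (need ≥2) → not satisfied.
paragraph 12 — Reportable Incident: [Excluded Claim (paragraph 11)? yes] AND [Tier IV Incident (paragraph 3)? no] → not satisfied.
paragraph 4 — Covered Event: [Controlled Occurrence (paragraph 1)? no] OR [Exempt Claim (paragraph 10)? no] OR [Reportable Incident (paragraph 12)? no] → not satisfied.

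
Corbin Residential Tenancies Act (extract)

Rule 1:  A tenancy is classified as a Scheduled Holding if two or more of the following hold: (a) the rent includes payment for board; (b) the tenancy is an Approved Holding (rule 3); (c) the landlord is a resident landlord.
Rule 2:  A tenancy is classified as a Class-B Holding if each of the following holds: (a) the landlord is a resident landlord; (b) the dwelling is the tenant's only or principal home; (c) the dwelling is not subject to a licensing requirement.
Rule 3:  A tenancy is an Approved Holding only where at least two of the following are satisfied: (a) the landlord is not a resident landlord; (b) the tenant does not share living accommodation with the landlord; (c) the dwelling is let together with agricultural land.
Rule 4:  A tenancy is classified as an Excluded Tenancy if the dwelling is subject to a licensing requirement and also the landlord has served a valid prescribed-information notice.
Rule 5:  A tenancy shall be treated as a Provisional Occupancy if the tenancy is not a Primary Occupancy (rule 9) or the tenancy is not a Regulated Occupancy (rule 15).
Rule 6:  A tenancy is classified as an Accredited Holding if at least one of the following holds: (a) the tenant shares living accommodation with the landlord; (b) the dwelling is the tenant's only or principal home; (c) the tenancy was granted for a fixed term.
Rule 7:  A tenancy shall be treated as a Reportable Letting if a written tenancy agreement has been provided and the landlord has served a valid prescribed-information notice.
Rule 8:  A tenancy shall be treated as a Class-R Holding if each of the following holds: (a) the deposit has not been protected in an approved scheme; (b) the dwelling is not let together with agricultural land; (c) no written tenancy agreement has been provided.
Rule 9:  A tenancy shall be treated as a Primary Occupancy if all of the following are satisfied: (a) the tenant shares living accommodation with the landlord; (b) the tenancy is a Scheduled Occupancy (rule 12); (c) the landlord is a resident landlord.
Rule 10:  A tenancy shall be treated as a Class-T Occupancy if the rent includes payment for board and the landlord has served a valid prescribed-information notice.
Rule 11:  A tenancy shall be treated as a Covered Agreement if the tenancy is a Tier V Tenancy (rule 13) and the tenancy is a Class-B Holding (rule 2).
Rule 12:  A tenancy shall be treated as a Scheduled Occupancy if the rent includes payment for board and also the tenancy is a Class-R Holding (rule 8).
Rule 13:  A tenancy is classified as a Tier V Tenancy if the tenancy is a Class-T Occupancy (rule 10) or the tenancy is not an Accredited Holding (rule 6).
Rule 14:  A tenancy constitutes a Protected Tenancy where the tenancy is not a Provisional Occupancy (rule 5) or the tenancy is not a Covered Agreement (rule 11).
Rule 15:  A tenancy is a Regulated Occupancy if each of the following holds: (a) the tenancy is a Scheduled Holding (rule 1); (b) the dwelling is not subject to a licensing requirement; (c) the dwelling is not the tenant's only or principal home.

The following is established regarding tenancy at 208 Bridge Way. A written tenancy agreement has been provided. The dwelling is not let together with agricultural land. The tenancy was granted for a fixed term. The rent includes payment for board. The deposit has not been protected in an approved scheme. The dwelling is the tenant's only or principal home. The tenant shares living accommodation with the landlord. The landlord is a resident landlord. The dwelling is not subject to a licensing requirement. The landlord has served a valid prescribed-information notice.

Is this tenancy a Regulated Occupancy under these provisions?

No

rule 3 — Approved Holding: the landlord is not a resident landlord? no; the tenant does not share living accommodation with the landlord? no; the dwelling is let together with agricultural land? no — 0 of 3 hold (need ≥2) → not satisfied.
rule 1 — Scheduled Holding: the rent includes payment for board? yes; Approved Holding (rule 3)? no; the landlord is a resident landlord? yes — 2 of 3 hold (need ≥2) → satisfied.
rule 15 — Regulated Occupancy: [Scheduled Holding (rule 1)? yes] AND [the dwelling is not subject to a licensing requirement? yes] AND [the dwelling is not the tenant's only or principal home? no] → not satisfied.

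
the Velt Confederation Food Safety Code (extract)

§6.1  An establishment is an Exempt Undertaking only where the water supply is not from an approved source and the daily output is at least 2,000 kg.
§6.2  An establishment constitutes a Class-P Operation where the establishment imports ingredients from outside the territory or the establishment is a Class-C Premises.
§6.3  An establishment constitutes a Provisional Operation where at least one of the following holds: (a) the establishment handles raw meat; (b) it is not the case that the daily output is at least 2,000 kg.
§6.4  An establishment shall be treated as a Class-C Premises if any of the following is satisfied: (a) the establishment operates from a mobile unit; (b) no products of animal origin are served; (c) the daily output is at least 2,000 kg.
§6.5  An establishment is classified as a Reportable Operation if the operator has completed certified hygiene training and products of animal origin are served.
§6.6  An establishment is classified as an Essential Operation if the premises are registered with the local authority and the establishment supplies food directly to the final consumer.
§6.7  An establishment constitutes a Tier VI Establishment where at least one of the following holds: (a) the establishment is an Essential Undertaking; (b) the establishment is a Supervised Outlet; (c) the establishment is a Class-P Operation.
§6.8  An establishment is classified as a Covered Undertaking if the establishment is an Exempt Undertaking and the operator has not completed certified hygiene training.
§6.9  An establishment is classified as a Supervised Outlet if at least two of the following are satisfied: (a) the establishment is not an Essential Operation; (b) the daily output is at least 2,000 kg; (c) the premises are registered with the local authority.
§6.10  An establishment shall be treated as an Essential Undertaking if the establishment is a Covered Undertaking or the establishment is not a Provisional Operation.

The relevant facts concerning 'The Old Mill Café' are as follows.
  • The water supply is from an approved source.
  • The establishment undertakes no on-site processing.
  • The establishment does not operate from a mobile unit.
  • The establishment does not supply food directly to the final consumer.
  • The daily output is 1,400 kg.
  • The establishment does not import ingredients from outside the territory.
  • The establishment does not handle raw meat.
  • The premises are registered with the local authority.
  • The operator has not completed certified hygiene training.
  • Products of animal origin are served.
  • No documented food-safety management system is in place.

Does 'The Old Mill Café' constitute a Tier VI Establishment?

§6.1 — Exempt Undertaking: [the water supply is not from an approved source? no] AND [daily output: 1,400 kg ≥ 2,000 kg? no] → not satisfied.
§6.8 — Covered Undertaking: [Exempt Undertaking (§6.1)? no] AND [the operator has not completed certified hygiene training? yes] → not satisfied.
§6.3 — Provisional Operation: [the establishment handles raw meat? no] OR [daily output: 1,400 kg ≥ 2,000 kg? no, so negated condition yes] → satisfied.
§6.10 — Essential Undertaking: [Covered Undertaking (§6.8)? no] OR [not a Provisional Operation (§6.3)? no] → not satisfied.
§6.6 — Essential Operation: [the premises are registered with the local authority? yes] AND [the establishment supplies food directly to the final consumer? no] → not satisfied.
§6.9 — Supervised Outlet: not an Essential Operation (§6.6)? yes; daily output: 1,400 kg ≥ 2,000 kg? no; the premises are registered with the local authority? yes — 2 of 3 hold (need ≥2) → satisfied.
§6.4 — Class-C Premises: [the establishment operates from a mobile unit? no] OR [no products of animal origin are served? no] OR [daily output: 1,400 kg ≥ 2,000 kg? no] → not satisfied.
§6.2 — Class-P Operation: [the establishment imports ingredients from outside the territory? no] OR [Class-C Premises (§6.4)? no] → not satisfied.
§6.7 — Tier VI Establishment: [Essential Undertaking (§6.10)? no] OR [Supervised Outlet (§6.9)? yes] OR [Class-P Operation (§6.2)? no] → satisfied.

Yes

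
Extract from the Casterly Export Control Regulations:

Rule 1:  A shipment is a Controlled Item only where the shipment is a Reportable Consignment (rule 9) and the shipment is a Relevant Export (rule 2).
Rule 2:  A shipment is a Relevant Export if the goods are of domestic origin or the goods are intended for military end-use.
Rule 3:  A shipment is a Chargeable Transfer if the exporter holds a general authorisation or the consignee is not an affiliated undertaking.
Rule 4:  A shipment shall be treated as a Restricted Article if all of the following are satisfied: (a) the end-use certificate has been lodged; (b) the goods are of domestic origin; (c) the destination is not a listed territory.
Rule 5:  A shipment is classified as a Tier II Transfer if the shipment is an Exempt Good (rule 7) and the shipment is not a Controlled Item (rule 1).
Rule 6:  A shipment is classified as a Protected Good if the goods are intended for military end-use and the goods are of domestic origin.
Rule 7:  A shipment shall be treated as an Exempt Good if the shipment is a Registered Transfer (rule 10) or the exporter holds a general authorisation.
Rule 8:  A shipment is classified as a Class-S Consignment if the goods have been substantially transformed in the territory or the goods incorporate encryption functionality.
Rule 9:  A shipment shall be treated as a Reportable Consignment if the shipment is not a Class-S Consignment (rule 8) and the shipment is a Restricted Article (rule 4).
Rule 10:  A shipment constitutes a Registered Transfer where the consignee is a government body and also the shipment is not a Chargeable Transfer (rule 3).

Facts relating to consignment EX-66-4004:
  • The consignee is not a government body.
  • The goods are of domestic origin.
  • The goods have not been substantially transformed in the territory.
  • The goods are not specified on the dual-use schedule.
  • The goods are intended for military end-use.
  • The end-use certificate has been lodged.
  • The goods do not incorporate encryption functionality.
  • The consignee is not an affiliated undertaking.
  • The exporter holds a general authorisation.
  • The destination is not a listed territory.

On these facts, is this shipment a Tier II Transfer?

No

rule 3 — Chargeable Transfer: [the exporter holds a general authorisation? yes] OR [the consignee is not an affiliated undertaking? yes] → satisfied.
rule 10 — Registered Transfer: [the consignee is a government body? no] AND [not a Chargeable Transfer (rule 3)? no] → not satisfied.
rule 7 — Exempt Good: [Registered Transfer (rule 10)? no] OR [the exporter holds a general authorisation? yes] → satisfied.
rule 8 — Class-S Consignment: [the goods have been substantially transformed in the territory? no] OR [the goods incorporate encryption functionality? no] → not satisfied.
rule 4 — Restricted Article: [the end-use certificate has been lodged? yes] AND [the goods are of domestic origin? yes] AND [the destination is not a listed territory? yes] → satisfied.
rule 9 — Reportable Consignment: [not a Class-S Consignment (rule 8)? yes] AND [Restricted Article (rule 4)? yes] → satisfied.
rule 2 — Relevant Export: [the goods are of domestic origin? yes] OR [the goods are intended for military end-use? yes] → satisfied.
rule 1 — Controlled Item: [Reportable Consignment (rule 9)? yes] AND [Relevant Export (rule 2)? yes] → satisfied.
rule 5 — Tier II Transfer: [Exempt Good (rule 7)? yes] AND [not a Controlled Item (rule 1)? no] → not satisfied.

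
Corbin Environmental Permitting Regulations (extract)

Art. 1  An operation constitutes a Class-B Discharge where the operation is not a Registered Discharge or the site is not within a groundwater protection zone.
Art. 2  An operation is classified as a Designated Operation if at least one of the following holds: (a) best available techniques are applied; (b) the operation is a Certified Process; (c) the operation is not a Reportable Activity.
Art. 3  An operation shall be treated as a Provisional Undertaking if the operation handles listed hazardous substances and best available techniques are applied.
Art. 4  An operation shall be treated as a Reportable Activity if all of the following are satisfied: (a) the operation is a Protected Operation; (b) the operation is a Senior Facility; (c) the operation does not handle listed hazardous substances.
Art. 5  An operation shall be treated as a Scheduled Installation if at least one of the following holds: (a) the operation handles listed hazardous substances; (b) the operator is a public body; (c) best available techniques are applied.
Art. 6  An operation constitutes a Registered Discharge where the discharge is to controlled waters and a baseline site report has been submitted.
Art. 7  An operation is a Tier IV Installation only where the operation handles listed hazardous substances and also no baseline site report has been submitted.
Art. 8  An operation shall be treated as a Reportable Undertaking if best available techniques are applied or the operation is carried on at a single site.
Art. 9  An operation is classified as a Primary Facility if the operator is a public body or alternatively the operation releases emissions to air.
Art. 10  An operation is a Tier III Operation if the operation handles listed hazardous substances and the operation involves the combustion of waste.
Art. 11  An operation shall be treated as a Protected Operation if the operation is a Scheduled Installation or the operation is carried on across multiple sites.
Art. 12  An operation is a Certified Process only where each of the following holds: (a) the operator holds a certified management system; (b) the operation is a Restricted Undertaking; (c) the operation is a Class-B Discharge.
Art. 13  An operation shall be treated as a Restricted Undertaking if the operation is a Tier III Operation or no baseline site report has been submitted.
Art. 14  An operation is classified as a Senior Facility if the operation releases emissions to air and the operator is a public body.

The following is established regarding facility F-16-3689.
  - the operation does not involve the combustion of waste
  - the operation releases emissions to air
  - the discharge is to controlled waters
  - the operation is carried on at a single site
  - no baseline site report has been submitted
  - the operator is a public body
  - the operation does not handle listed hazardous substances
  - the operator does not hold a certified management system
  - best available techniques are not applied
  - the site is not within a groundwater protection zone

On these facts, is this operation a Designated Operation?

Under article 10: the operation handles listed hazardous substances? no; and the operation involves the combustion of waste? no. So the operation is not a Tier III Operation.
Under article 13: Tier III Operation (article 10)? no; or no baseline site report has been submitted? yes. So the operation is a Restricted Undertaking.
Under article 6: the discharge is to controlled waters? yes; and a baseline site report has been submitted? no. So the operation is not a Registered Discharge.
Under article 1: not a Registered Discharge (article 6)? yes; or the site is not within a groundwater protection zone? yes. So the operation is a Class-B Discharge.
Under article 12: the operator holds a certified management system? no; and Restricted Undertaking (article 13)? yes; and Class-B Discharge (article 1)? yes. So the operation is not a Certified Process.
Under article 5: the operation handles listed hazardous substances? no; or the operator is a public body? yes; or best available techniques are applied? no. So the operation is a Scheduled Installation.
Under article 11: Scheduled Installation (article 5)? yes; or the operation is carried on across multiple sites? no. So the operation is a Protected Operation.
Under article 14: the operation releases emissions to air? yes; and the operator is a public body? yes. So the operation is a Senior Facility.
Under article 4: Protected Operation (article 11)? yes; and Senior Facility (article 14)? yes; and the operation does not handle listed hazardous substances? yes. So the operation is a Reportable Activity.
Under article 2: best available techniques are applied? no; or Certified Process (article 12)? no; or not a Reportable Activity (article 4)? no. So the operation is not a Designated Operation.

No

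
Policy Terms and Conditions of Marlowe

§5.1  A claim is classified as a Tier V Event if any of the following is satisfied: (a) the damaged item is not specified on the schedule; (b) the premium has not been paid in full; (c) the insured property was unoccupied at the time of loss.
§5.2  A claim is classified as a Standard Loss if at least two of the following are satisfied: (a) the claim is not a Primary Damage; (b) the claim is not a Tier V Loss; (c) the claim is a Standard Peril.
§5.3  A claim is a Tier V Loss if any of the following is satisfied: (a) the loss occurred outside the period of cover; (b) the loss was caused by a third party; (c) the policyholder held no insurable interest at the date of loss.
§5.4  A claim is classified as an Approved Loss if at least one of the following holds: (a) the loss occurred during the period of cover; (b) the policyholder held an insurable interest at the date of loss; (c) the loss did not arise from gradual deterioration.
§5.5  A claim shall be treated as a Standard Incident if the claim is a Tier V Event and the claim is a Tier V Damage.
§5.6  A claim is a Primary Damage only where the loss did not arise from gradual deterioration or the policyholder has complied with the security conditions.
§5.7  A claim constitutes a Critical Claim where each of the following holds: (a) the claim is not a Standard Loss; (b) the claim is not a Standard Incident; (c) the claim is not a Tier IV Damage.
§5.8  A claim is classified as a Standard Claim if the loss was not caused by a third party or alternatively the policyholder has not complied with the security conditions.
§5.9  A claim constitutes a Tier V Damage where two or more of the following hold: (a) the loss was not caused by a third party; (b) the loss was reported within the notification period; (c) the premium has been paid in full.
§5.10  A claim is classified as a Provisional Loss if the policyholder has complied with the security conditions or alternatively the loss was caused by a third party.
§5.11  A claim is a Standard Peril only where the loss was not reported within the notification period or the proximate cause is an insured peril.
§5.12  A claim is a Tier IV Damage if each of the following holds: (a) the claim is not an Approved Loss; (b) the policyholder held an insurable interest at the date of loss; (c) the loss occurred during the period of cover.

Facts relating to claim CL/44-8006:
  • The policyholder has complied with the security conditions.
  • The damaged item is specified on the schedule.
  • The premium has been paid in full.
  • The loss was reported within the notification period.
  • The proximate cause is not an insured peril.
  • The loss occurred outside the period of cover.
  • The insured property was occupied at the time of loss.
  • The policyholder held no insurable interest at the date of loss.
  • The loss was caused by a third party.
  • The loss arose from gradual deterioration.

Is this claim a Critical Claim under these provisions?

Yes

§5.6 — Primary Damage: [the loss did not arise from gradual deterioration? no] OR [the policyholder has complied with the security conditions? yes] → satisfied.
§5.3 — Tier V Loss: [the loss occurred outside the period of cover? yes] OR [the loss was caused by a third party? yes] OR [the policyholder held no insurable interest at the date of loss? yes] → satisfied.
§5.11 — Standard Peril: [the loss was not reported within the notification period? no] OR [the proximate cause is an insured peril? no] → not satisfied.
§5.2 — Standard Loss: not a Primary Damage (§5.6)? no; not a Tier V Loss (§5.3)? no; Standard Peril (§5.11)? no — 0 of 3 hold (need ≥2) → not satisfied.
§5.1 — Tier V Event: [the damaged item is not specified on the schedule? no] OR [the premium has not been paid in full? no] OR [the insured property was unoccupied at the time of loss? no] → not satisfied.
§5.9 — Tier V Damage: the loss was not caused by a third party? no; the loss was reported within the notification period? yes; the premium has been paid in full? yes — 2 of 3 hold (need ≥2) → satisfied.
§5.5 — Standard Incident: [Tier V Event (§5.1)? no] AND [Tier V Damage (§5.9)? yes] → not satisfied.
§5.4 — Approved Loss: [the loss occurred during the period of cover? no] OR [the policyholder held an insurable interest at the date of loss? no] OR [the loss did not arise from gradual deterioration? no] → not satisfied.
§5.12 — Tier IV Damage: [not an Approved Loss (§5.4)? yes] AND [the policyholder held an insurable interest at the date of loss? no] AND [the loss occurred during the period of cover? no] → not satisfied.
§5.7 — Critical Claim: [not a Standard Loss (§5.2)? yes] AND [not a Standard Incident (§5.5)? yes] AND [not a Tier IV Damage (§5.12)? yes] → satisfied.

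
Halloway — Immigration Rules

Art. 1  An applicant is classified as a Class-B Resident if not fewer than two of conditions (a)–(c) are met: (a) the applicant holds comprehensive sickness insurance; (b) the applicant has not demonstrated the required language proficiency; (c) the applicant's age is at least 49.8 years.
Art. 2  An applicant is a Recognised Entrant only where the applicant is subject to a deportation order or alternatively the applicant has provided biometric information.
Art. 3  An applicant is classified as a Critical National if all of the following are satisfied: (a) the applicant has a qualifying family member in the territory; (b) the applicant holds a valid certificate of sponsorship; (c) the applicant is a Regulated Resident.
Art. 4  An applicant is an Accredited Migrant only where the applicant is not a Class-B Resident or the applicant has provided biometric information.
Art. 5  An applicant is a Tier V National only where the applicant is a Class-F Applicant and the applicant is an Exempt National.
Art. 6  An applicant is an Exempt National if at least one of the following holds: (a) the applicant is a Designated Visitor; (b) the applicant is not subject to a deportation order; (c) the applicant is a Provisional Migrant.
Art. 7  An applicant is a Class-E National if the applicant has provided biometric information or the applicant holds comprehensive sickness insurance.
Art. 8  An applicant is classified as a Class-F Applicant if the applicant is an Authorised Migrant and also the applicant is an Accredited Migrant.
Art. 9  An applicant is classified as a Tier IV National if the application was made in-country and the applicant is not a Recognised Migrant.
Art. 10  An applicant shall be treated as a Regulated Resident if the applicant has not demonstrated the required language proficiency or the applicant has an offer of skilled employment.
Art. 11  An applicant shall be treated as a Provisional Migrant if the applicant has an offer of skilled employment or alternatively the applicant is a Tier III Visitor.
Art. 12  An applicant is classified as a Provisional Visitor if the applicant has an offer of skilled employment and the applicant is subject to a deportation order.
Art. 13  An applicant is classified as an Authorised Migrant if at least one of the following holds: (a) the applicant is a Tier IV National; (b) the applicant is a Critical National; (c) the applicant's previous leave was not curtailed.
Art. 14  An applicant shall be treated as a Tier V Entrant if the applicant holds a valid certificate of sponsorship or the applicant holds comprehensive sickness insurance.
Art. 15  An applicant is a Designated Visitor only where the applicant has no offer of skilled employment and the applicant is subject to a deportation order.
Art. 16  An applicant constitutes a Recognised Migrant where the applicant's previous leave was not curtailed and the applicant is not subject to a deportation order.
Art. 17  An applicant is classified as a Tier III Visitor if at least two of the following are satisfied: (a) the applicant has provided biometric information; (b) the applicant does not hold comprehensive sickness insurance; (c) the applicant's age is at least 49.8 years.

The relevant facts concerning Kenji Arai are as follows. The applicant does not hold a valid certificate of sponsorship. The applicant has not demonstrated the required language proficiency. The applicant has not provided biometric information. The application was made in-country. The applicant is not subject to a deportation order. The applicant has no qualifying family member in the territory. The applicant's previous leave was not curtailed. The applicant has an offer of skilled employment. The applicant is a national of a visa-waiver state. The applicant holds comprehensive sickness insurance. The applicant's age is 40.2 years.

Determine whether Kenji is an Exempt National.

article 15 — Designated Visitor: [the applicant has no offer of skilled employment? no] AND [the applicant is subject to a deportation order? no] → not satisfied.
article 17 — Tier III Visitor: the applicant has provided biometric information? no; the applicant does not hold comprehensive sickness insurance? no; applicant's age: 40.2 years ≥ 49.8 years? no — 0 of 3 hold (need ≥2) → not satisfied.
article 11 — Provisional Migrant: [the applicant has an offer of skilled employment? yes] OR [Tier III Visitor (article 17)? no] → satisfied.
article 6 — Exempt National: [Designated Visitor (article 15)? no] OR [the applicant is not subject to a deportation order? yes] OR [Provisional Migrant (article 11)? yes] → satisfied.

Yes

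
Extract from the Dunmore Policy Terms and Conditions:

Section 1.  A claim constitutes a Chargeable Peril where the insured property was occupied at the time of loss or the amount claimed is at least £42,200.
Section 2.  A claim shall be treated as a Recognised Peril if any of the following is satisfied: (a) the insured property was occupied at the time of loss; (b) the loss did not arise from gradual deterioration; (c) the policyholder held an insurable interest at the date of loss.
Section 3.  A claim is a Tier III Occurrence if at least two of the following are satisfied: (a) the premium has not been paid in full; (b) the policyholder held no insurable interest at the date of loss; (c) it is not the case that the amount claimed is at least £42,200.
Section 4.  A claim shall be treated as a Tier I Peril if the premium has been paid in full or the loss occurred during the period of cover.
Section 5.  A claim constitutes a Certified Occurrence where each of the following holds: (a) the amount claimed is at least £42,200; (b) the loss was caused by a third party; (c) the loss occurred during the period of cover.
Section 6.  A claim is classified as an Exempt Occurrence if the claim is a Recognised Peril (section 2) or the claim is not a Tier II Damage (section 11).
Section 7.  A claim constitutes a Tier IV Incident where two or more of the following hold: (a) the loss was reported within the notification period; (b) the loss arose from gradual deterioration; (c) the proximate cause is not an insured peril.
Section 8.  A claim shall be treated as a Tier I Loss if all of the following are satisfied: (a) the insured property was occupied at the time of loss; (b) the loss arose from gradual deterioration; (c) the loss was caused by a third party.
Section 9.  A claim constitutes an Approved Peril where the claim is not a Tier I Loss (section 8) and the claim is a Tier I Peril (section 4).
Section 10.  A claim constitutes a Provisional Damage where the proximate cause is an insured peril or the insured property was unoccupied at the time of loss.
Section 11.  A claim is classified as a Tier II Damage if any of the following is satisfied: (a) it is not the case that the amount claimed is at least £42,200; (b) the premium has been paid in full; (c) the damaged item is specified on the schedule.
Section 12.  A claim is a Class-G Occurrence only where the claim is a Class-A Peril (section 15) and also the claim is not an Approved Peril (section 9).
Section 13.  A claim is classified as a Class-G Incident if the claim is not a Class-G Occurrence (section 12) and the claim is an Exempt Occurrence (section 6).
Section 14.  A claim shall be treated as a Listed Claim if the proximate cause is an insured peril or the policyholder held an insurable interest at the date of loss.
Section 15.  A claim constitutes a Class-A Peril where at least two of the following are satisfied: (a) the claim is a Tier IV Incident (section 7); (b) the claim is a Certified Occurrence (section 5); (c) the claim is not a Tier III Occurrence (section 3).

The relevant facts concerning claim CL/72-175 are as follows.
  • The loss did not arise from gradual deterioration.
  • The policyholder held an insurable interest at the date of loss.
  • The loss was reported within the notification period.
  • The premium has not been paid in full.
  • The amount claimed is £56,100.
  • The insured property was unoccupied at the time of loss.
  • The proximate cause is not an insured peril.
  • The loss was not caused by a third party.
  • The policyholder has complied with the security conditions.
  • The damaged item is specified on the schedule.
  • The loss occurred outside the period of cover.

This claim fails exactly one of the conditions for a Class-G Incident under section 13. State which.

Class-G Occurrence

section 7 — Tier IV Incident: the loss was reported within the notification period? yes; the loss arose from gradual deterioration? no; the proximate cause is not an insured peril? yes — 2 of 3 hold (need ≥2) → satisfied.
section 5 — Certified Occurrence: [amount claimed: £56,100 ≥ £42,200? yes] AND [the loss was caused by a third party? no] AND [the loss occurred during the period of cover? no] → not satisfied.
section 3 — Tier III Occurrence: the premium has not been paid in full? yes; the policyholder held no insurable interest at the date of loss? no; amount claimed: £56,100 ≥ £42,200? yes, so negated condition no — 1 of 3 hold (need ≥2) → not satisfied.
section 15 — Class-A Peril: Tier IV Incident (section 7)? yes; Certified Occurrence (section 5)? no; not a Tier III Occurrence (section 3)? yes — 2 of 3 hold (need ≥2) → satisfied.
section 8 — Tier I Loss: [the insured property was occupied at the time of loss? no] AND [the loss arose from gradual deterioration? no] AND [the loss was caused by a third party? no] → not satisfied.
section 4 — Tier I Peril: [the premium has been paid in full? no] OR [the loss occurred during the period of cover? no] → not satisfied.
section 9 — Approved Peril: [not a Tier I Loss (section 8)? yes] AND [Tier I Peril (section 4)? no] → not satisfied.
section 12 — Class-G Occurrence: [Class-A Peril (section 15)? yes] AND [not an Approved Peril (section 9)? yes] → satisfied.
section 2 — Recognised Peril: [the insured property was occupied at the time of loss? no] OR [the loss did not arise from gradual deterioration? yes] OR [the policyholder held an insurable interest at the date of loss? yes] → satisfied.
section 11 — Tier II Damage: [amount claimed: £56,100 ≥ £42,200? yes, so negated condition no] OR [the premium has been paid in full? no] OR [the damaged item is specified on the schedule? yes] → satisfied.
section 6 — Exempt Occurrence: [Recognised Peril (section 2)? yes] OR [not a Tier II Damage (section 11)? no] → satisfied.
section 13 — Class-G Incident: [not a Class-G Occurrence (section 12)? no] AND [Exempt Occurrence (section 6)? yes] → not satisfied.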